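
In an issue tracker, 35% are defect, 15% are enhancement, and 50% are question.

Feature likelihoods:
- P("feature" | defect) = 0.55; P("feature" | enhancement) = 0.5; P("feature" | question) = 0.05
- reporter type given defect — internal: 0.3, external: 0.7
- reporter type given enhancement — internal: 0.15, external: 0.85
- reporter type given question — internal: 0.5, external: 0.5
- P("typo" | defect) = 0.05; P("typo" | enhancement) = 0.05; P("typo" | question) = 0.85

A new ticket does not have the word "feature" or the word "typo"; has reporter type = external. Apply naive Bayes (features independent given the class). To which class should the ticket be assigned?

defect: 0.35 × (1−0.55) × 0.7 × (1−0.05) = 0.1047375
enhancement: 0.15 × (1−0.5) × 0.85 × (1−0.05) = 0.0605625
question: 0.5 × (1−0.05) × 0.5 × (1−0.85) = 0.035625
Highest score → defect.

defect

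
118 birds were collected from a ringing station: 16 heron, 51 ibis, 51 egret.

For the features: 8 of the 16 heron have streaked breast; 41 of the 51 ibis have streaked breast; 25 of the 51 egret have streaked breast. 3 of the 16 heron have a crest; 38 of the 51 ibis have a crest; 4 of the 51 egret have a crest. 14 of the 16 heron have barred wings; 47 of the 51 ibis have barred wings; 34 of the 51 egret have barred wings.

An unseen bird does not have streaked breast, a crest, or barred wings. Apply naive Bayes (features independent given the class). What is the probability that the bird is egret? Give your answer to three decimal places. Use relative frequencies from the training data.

0.888

heron: (16/118) × (8/16) × (13/16) × (2/16) ≈ 0.00688559
ibis: (51/118) × (10/51) × (13/51) × (4/51) ≈ 0.00169426
egret: (51/118) × (26/51) × (47/51) × (17/51) ≈ 0.0676858
P(egret | x) = 0.0676858 / 0.07626565 ≈ 0.888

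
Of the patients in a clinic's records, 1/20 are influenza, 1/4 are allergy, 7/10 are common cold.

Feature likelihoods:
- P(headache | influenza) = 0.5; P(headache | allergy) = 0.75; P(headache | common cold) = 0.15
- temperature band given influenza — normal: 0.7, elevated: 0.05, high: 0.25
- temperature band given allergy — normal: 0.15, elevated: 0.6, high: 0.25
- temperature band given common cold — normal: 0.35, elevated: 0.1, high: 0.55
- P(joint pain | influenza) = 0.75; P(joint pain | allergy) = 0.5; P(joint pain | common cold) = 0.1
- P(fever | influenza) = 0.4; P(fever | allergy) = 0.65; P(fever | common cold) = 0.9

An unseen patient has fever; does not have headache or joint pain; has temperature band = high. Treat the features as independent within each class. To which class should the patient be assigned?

influenza: 0.05 × (1−0.5) × 0.25 × (1−0.75) × 0.4 = 0.000625
allergy: 0.25 × (1−0.75) × 0.25 × (1−0.5) × 0.65 = 0.005078125
common cold: 0.7 × (1−0.15) × 0.55 × (1−0.1) × 0.9 = 0.2650725
Highest score → common cold.

common cold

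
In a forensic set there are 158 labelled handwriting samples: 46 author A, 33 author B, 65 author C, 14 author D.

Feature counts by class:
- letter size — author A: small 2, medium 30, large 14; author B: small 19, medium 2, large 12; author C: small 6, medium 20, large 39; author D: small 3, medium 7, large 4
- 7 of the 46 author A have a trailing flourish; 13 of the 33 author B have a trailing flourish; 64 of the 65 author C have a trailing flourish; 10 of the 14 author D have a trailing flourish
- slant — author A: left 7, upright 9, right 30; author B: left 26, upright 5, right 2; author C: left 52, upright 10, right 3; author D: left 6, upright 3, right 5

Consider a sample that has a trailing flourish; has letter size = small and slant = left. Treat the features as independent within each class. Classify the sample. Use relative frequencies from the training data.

author A: (46/158) × (2/46) × (7/46) × (7/46) ≈ 0.000293125
author B: (33/158) × (19/33) × (13/33) × (26/33) ≈ 0.0373238
author C: (65/158) × (6/65) × (64/65) × (52/65) ≈ 0.0299124
author D: (14/158) × (3/14) × (10/14) × (6/14) ≈ 0.00581245
Highest score → author B.

author B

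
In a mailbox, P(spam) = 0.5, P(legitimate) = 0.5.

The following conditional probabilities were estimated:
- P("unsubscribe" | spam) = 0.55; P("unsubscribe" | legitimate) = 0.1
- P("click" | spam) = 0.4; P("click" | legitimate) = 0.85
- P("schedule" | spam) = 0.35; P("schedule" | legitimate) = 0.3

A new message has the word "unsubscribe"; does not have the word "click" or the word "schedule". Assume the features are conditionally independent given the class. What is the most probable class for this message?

spam: 0.5 × 0.55 × (1−0.4) × (1−0.35) = 0.10725
legitimate: 0.5 × 0.1 × (1−0.85) × (1−0.3) = 0.00525
Highest score → spam.

spam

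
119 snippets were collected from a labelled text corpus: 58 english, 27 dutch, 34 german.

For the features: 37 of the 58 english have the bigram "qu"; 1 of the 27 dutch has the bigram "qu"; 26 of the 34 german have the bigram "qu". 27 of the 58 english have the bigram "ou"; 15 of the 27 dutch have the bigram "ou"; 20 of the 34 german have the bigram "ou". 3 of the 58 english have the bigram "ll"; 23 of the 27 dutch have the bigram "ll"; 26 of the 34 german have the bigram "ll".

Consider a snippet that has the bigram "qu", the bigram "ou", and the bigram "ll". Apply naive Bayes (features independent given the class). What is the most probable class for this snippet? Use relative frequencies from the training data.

english: (58/119) × (37/58) × (27/58) × (3/58) ≈ 0.00748659
dutch: (27/119) × (1/27) × (15/27) × (23/27) ≈ 0.0039769
german: (34/119) × (26/34) × (20/34) × (26/34) ≈ 0.0982815
Highest score → german.

german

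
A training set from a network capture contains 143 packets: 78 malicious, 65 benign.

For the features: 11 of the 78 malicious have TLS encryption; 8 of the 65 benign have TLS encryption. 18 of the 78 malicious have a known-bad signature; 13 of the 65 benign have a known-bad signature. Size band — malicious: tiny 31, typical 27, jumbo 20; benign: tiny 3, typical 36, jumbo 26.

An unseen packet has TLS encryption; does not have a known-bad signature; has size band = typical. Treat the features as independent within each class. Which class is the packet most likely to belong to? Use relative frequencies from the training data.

benign

malicious: (78/143) × (11/78) × (60/78) × (27/78) ≈ 0.0204825
benign: (65/143) × (8/65) × (52/65) × (36/65) ≈ 0.0247875
Highest score → benign.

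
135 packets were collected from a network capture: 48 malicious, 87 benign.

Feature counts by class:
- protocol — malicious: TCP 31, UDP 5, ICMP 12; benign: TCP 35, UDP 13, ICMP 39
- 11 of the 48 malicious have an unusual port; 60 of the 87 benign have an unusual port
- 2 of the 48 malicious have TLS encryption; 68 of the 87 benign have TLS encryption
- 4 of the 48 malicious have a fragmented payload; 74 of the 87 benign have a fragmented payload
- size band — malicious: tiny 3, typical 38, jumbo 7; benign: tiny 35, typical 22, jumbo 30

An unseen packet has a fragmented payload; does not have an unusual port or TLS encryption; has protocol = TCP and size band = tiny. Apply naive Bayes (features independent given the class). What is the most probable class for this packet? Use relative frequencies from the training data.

benign

malicious: (48/135) × (31/48) × (37/48) × (46/48) × (4/48) × (3/48) ≈ 0.000883494
benign: (87/135) × (35/87) × (27/87) × (19/87) × (74/87) × (35/87) ≈ 0.00601277
Highest score → benign.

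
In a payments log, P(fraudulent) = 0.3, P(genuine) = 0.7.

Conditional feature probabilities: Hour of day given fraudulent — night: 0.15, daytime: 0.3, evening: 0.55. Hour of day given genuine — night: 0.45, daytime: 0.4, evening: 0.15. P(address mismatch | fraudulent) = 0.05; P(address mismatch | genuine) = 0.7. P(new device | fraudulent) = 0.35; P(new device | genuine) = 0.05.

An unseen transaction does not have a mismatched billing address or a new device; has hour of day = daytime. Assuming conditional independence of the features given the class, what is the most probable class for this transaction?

fraudulent: 0.3 × 0.3 × (1−0.05) × (1−0.35) = 0.055575
genuine: 0.7 × 0.4 × (1−0.7) × (1−0.05) = 0.0798
Highest score → genuine.

genuine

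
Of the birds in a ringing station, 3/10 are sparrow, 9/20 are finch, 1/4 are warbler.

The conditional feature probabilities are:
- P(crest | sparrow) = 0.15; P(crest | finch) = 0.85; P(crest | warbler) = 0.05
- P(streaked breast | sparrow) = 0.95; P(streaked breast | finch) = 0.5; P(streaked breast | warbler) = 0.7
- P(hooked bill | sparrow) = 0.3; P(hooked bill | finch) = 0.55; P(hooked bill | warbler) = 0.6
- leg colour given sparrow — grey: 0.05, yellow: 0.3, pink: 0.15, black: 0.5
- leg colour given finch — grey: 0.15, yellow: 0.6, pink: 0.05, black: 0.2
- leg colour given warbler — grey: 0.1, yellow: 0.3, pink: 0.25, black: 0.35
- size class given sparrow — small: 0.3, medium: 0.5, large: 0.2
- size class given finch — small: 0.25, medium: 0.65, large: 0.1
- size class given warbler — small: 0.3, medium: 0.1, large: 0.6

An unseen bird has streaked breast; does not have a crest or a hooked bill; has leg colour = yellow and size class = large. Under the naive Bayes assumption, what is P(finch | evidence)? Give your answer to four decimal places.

0.0395

sparrow: 0.3 × (1−0.15) × 0.95 × (1−0.3) × 0.3 × 0.2 = 0.0101745
finch: 0.45 × (1−0.85) × 0.5 × (1−0.55) × 0.6 × 0.1 = 0.00091125
warbler: 0.25 × (1−0.05) × 0.7 × (1−0.6) × 0.3 × 0.6 = 0.01197
P(finch | x) = 0.00091125 / 0.02305575 ≈ 0.0395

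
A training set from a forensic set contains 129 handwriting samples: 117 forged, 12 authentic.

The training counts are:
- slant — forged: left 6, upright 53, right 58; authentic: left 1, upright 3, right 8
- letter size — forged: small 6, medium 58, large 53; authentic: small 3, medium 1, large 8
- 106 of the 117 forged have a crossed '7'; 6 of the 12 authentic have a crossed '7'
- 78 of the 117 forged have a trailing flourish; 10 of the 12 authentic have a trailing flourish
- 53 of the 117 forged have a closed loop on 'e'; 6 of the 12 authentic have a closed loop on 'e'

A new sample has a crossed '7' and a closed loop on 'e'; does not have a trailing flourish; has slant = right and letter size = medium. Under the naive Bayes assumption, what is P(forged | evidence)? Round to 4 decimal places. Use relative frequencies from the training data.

forged: (117/129) × (58/117) × (58/117) × (106/117) × (39/117) × (53/117) ≈ 0.0304908
authentic: (12/129) × (8/12) × (1/12) × (6/12) × (2/12) × (6/12) ≈ 0.000215332
P(forged | x) = 0.0304908 / 0.030706132 ≈ 0.9930

0.9930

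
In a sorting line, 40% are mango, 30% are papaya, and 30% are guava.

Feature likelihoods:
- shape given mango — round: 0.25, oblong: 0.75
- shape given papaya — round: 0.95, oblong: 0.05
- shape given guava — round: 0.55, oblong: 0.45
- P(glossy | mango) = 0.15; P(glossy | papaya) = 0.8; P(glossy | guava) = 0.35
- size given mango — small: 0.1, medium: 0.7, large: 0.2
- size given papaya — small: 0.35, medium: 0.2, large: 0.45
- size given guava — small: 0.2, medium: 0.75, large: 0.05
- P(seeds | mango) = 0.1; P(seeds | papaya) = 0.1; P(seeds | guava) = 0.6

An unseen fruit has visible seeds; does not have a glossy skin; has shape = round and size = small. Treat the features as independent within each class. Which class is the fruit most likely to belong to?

guava

mango: 0.4 × 0.25 × (1−0.15) × 0.1 × 0.1 = 0.00085
papaya: 0.3 × 0.95 × (1−0.8) × 0.35 × 0.1 = 0.001995
guava: 0.3 × 0.55 × (1−0.35) × 0.2 × 0.6 = 0.01287
Highest score → guava.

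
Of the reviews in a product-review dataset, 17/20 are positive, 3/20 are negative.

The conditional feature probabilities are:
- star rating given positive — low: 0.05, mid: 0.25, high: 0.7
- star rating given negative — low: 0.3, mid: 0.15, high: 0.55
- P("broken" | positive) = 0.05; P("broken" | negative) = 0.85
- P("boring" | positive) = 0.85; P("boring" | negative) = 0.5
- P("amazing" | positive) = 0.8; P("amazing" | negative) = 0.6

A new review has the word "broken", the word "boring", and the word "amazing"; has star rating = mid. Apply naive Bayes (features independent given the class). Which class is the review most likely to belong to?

positive: 0.85 × 0.25 × 0.05 × 0.85 × 0.8 = 0.007225
negative: 0.15 × 0.15 × 0.85 × 0.5 × 0.6 = 0.0057375
Highest score → positive.

positive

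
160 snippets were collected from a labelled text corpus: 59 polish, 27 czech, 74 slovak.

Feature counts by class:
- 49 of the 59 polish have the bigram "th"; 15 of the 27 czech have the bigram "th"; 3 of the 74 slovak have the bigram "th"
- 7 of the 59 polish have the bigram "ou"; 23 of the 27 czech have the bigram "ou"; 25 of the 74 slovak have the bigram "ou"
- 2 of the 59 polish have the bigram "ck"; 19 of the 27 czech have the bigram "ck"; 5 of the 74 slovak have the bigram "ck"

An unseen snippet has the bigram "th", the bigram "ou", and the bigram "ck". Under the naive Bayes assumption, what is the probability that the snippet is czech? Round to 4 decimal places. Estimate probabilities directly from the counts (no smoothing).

0.9713

polish: (59/160) × (49/59) × (7/59) × (2/59) ≈ 0.00123169
czech: (27/160) × (15/27) × (23/27) × (19/27) ≈ 0.0561986
slovak: (74/160) × (3/74) × (25/74) × (5/74) ≈ 0.000428004
P(czech | x) = 0.0561986 / 0.057858294 ≈ 0.9713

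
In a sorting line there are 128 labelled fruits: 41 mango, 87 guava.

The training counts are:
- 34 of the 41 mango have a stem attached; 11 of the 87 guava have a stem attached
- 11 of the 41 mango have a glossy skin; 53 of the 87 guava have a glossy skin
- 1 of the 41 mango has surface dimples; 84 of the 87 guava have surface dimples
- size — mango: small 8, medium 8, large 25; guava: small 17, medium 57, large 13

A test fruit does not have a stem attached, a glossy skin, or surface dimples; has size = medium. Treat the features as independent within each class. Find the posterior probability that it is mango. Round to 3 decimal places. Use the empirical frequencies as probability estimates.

mango: (41/128) × (7/41) × (30/41) × (40/41) × (8/41) ≈ 0.00761742
guava: (87/128) × (76/87) × (34/87) × (3/87) × (57/87) ≈ 0.00524229
P(mango | x) = 0.00761742 / 0.01285971 ≈ 0.592

0.592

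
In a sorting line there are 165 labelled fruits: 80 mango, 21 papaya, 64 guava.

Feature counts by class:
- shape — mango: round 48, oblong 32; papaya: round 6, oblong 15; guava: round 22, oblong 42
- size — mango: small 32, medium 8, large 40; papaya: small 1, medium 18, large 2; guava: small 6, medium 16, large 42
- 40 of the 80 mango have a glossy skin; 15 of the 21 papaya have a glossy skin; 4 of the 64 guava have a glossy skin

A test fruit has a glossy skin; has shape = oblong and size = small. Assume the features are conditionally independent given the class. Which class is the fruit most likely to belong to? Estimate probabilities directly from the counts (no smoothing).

mango

mango: (80/165) × (32/80) × (32/80) × (40/80) ≈ 0.0387879
papaya: (21/165) × (15/21) × (1/21) × (15/21) ≈ 0.00309215
guava: (64/165) × (42/64) × (6/64) × (4/64) ≈ 0.00149148
Highest score → mango.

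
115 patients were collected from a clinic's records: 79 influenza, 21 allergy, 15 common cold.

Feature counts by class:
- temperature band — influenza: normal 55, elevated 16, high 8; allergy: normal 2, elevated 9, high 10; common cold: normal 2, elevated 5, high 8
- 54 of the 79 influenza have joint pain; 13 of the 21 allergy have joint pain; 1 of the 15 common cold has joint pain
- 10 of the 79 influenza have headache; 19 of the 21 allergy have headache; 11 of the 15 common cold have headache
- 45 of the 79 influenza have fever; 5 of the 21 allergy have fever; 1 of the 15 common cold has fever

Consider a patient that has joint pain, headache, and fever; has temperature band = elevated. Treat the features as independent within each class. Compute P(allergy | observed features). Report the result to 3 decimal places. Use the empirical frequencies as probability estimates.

0.599

influenza: (79/115) × (16/79) × (54/79) × (10/79) × (45/79) ≈ 0.00685721
allergy: (21/115) × (9/21) × (13/21) × (19/21) × (5/21) ≈ 0.0104365
common cold: (15/115) × (5/15) × (1/15) × (11/15) × (1/15) ≈ 0.000141707
P(allergy | x) = 0.0104365 / 0.017435417 ≈ 0.599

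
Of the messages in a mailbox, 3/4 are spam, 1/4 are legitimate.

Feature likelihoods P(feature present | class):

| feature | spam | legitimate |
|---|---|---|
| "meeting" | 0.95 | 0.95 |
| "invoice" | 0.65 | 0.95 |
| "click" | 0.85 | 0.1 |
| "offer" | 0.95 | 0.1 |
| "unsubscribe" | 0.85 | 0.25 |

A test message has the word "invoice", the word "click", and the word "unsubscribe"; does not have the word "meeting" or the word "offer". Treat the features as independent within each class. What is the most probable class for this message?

spam

spam: 0.75 × (1−0.95) × 0.65 × 0.85 × (1−0.95) × 0.85 = 0.000880546875
legitimate: 0.25 × (1−0.95) × 0.95 × 0.1 × (1−0.1) × 0.25 = 0.0002671875
Highest score → spam.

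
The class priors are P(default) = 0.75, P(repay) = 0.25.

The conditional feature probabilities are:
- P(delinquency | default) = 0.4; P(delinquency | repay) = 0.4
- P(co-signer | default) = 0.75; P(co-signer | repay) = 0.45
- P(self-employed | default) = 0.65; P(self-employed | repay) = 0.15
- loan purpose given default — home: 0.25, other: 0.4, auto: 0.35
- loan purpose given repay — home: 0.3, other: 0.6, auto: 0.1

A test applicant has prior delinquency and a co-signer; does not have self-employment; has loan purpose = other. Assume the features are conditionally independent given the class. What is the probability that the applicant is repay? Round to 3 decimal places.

0.421

default: 0.75 × 0.4 × 0.75 × (1−0.65) × 0.4 = 0.0315
repay: 0.25 × 0.4 × 0.45 × (1−0.15) × 0.6 = 0.02295
P(repay | x) = 0.02295 / 0.05445 ≈ 0.421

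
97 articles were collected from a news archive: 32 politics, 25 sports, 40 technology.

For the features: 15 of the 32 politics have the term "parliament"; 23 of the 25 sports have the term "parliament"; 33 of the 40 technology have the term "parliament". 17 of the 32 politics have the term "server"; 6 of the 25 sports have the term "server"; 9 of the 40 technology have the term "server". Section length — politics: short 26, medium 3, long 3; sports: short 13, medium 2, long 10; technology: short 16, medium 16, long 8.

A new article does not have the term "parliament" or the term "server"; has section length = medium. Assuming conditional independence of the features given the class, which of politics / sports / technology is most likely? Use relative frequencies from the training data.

politics: (32/97) × (17/32) × (15/32) × (3/32) ≈ 0.00770176
sports: (25/97) × (2/25) × (19/25) × (2/25) ≈ 0.00125361
technology: (40/97) × (7/40) × (31/40) × (16/40) ≈ 0.0223711
Highest score → technology.

technology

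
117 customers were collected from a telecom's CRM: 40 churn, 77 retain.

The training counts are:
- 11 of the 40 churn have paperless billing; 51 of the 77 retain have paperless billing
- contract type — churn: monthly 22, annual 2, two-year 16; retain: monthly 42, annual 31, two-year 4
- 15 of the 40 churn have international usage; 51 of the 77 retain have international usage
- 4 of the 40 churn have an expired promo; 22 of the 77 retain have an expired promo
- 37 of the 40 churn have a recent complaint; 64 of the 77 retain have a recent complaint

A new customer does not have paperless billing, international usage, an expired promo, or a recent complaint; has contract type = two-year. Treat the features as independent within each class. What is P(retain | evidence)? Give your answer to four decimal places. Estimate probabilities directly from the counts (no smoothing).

0.1010

churn: (40/117) × (29/40) × (16/40) × (25/40) × (36/40) × (3/40) ≈ 0.00418269
retain: (77/117) × (26/77) × (4/77) × (26/77) × (55/77) × (13/77) ≈ 0.000470072
P(retain | x) = 0.000470072 / 0.004652762 ≈ 0.1010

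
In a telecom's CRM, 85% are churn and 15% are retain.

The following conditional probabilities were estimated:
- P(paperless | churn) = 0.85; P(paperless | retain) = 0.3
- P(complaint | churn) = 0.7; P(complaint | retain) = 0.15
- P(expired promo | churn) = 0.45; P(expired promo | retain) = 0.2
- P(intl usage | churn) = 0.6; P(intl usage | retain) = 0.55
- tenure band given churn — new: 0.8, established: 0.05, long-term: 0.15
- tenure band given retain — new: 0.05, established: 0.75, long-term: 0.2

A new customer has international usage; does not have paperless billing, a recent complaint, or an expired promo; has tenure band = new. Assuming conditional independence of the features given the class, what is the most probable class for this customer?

churn: 0.85 × (1−0.85) × (1−0.7) × (1−0.45) × 0.6 × 0.8 = 0.010098
retain: 0.15 × (1−0.3) × (1−0.15) × (1−0.2) × 0.55 × 0.05 = 0.0019635
Highest score → churn.

churn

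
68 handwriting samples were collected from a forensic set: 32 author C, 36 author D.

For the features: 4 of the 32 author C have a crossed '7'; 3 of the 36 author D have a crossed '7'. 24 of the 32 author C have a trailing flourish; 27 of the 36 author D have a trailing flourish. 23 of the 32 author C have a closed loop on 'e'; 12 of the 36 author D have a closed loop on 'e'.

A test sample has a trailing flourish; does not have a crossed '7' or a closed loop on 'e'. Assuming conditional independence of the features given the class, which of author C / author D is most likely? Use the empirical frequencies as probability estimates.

author C: (32/68) × (28/32) × (24/32) × (9/32) ≈ 0.0868566
author D: (36/68) × (33/36) × (27/36) × (24/36) ≈ 0.242647
Highest score → author D.

author D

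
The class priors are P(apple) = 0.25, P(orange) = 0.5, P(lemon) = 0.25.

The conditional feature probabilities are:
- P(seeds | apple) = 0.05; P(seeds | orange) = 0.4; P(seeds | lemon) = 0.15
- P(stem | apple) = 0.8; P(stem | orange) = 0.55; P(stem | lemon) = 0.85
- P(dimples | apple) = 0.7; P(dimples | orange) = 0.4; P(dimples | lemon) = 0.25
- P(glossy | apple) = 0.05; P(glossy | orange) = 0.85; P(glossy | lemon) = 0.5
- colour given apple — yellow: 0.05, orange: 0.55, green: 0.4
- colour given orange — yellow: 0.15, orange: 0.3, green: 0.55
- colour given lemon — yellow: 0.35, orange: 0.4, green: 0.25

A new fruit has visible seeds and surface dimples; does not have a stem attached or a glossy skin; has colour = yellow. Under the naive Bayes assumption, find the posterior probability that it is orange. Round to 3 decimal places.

0.711

apple: 0.25 × 0.05 × (1−0.8) × 0.7 × (1−0.05) × 0.05 = 0.000083125
orange: 0.5 × 0.4 × (1−0.55) × 0.4 × (1−0.85) × 0.15 = 0.00081
lemon: 0.25 × 0.15 × (1−0.85) × 0.25 × (1−0.5) × 0.35 = 0.00024609375
P(orange | x) = 0.00081 / 0.00113921875 ≈ 0.711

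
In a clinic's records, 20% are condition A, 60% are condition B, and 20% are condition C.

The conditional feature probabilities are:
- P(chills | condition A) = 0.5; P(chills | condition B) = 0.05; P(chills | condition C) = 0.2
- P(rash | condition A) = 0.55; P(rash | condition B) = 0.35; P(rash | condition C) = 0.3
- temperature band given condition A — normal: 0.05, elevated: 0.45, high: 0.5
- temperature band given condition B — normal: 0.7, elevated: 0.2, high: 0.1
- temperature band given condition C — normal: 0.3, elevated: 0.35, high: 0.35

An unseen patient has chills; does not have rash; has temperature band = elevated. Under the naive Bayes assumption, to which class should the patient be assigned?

condition A: 0.2 × 0.5 × (1−0.55) × 0.45 = 0.02025
condition B: 0.6 × 0.05 × (1−0.35) × 0.2 = 0.0039
condition C: 0.2 × 0.2 × (1−0.3) × 0.35 = 0.0098
Highest score → condition A.

condition A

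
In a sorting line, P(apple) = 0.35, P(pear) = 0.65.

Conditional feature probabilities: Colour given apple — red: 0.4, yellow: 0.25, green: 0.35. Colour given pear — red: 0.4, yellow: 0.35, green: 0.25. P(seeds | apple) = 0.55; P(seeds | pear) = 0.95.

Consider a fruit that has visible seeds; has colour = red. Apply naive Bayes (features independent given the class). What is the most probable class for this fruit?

pear

apple: 0.35 × 0.4 × 0.55 = 0.077
pear: 0.65 × 0.4 × 0.95 = 0.247
Highest score → pear.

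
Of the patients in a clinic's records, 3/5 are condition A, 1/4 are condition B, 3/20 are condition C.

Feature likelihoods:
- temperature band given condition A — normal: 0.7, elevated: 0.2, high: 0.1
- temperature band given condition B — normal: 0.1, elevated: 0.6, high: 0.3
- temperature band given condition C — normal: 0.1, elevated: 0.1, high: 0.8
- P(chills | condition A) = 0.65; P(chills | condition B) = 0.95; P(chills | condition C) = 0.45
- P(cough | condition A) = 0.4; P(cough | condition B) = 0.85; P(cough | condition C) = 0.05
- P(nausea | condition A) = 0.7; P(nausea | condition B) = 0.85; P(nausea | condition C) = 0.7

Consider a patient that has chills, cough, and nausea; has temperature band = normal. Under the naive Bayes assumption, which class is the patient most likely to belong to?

condition A

condition A: 0.6 × 0.7 × 0.65 × 0.4 × 0.7 = 0.07644
condition B: 0.25 × 0.1 × 0.95 × 0.85 × 0.85 = 0.017159375
condition C: 0.15 × 0.1 × 0.45 × 0.05 × 0.7 = 0.00023625
Highest score → condition A.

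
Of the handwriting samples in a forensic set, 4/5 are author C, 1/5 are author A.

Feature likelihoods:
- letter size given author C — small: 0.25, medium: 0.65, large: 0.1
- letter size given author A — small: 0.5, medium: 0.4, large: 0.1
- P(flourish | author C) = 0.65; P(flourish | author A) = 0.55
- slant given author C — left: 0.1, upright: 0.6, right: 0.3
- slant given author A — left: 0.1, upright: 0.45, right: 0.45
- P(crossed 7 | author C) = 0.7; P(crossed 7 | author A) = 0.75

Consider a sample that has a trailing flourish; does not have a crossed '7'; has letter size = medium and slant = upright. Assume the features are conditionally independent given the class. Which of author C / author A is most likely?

author C

author C: 0.8 × 0.65 × 0.65 × 0.6 × (1−0.7) = 0.06084
author A: 0.2 × 0.4 × 0.55 × 0.45 × (1−0.75) = 0.00495
Highest score → author C.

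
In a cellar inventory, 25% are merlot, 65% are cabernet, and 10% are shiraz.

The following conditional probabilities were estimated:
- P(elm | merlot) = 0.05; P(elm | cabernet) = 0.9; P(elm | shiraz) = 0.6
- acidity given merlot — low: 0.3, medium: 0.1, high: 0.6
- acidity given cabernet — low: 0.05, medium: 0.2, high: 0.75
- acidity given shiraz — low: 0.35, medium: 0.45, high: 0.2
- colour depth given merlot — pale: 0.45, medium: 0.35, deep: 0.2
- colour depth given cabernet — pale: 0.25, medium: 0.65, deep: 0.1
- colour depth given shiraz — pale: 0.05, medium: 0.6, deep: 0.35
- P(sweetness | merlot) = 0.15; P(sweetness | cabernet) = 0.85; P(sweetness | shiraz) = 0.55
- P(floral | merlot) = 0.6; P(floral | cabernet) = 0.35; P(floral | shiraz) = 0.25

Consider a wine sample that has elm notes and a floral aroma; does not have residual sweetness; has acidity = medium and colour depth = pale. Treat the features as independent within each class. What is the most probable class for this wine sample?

merlot: 0.25 × 0.05 × 0.1 × 0.45 × (1−0.15) × 0.6 = 0.000286875
cabernet: 0.65 × 0.9 × 0.2 × 0.25 × (1−0.85) × 0.35 = 0.001535625
shiraz: 0.1 × 0.6 × 0.45 × 0.05 × (1−0.55) × 0.25 = 0.000151875
Highest score → cabernet.

cabernet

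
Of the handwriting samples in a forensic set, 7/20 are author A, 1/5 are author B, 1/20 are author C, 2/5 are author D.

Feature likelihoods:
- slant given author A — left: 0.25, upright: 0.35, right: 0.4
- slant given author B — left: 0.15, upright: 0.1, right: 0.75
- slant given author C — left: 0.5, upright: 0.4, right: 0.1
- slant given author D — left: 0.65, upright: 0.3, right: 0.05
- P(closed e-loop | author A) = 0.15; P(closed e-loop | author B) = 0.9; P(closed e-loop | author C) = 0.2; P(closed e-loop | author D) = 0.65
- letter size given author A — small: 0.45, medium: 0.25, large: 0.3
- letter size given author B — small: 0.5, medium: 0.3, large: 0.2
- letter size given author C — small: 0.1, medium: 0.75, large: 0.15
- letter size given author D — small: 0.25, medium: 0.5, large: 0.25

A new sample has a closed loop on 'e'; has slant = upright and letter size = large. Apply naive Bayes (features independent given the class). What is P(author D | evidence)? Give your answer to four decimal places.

author A: 0.35 × 0.35 × 0.15 × 0.3 = 0.0055125
author B: 0.2 × 0.1 × 0.9 × 0.2 = 0.0036
author C: 0.05 × 0.4 × 0.2 × 0.15 = 0.0006
author D: 0.4 × 0.3 × 0.65 × 0.25 = 0.0195
P(author D | x) = 0.0195 / 0.0292125 ≈ 0.6675

0.6675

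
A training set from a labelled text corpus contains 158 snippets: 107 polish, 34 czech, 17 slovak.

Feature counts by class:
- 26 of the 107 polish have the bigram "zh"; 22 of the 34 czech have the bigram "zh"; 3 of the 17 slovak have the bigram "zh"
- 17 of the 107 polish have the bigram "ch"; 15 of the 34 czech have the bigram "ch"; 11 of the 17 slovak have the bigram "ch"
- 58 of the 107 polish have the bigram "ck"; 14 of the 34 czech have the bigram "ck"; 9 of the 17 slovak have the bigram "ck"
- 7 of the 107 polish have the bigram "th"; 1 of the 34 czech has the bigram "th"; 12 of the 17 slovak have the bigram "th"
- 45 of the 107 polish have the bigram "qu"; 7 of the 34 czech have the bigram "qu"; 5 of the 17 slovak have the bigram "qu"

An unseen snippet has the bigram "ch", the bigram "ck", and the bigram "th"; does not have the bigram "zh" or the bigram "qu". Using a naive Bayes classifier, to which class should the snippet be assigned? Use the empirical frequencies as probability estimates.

slovak

polish: (107/158) × (81/107) × (17/107) × (58/107) × (7/107) × (62/107) ≈ 0.00167363
czech: (34/158) × (12/34) × (15/34) × (14/34) × (1/34) × (27/34) ≈ 0.000322249
slovak: (17/158) × (14/17) × (11/17) × (9/17) × (12/17) × (12/17) ≈ 0.0151242
Highest score → slovak.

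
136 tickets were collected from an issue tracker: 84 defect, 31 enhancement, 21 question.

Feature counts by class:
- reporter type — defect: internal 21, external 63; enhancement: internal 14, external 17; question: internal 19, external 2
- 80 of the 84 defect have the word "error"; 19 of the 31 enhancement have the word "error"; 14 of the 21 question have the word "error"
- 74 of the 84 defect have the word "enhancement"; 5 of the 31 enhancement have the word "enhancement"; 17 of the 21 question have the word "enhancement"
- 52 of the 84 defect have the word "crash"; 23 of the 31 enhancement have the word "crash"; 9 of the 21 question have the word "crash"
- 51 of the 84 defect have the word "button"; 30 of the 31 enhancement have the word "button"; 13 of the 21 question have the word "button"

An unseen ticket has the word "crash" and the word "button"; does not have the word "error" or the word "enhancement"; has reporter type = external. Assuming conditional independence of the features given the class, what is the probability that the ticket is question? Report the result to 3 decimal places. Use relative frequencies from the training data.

defect: (84/136) × (63/84) × (4/84) × (10/84) × (52/84) × (51/84) ≈ 0.000987002
enhancement: (31/136) × (17/31) × (12/31) × (26/31) × (23/31) × (30/31) ≈ 0.0291385
question: (21/136) × (2/21) × (7/21) × (4/21) × (9/21) × (13/21) ≈ 0.000247718
P(question | x) = 0.000247718 / 0.03037322 ≈ 0.008

0.008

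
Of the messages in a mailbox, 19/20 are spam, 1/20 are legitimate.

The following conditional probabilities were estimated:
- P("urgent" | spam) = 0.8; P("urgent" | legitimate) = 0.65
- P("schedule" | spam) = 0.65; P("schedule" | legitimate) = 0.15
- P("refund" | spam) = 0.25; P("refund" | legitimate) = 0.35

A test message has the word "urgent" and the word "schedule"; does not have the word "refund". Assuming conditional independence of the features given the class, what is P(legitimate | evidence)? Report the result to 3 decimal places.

spam: 0.95 × 0.8 × 0.65 × (1−0.25) = 0.3705
legitimate: 0.05 × 0.65 × 0.15 × (1−0.35) = 0.00316875
P(legitimate | x) = 0.00316875 / 0.37366875 ≈ 0.008

0.008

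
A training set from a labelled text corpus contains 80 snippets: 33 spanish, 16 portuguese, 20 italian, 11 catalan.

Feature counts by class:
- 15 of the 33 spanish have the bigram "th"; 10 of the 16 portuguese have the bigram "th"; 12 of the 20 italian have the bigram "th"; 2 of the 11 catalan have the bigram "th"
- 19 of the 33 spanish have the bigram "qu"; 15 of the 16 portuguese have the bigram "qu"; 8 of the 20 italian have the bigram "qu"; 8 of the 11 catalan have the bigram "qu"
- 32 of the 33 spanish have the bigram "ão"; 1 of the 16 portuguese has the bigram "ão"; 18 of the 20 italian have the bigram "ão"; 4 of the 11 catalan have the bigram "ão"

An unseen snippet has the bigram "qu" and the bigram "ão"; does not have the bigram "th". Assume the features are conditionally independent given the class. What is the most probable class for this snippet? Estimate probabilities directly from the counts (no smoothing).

spanish

spanish: (33/80) × (18/33) × (19/33) × (32/33) ≈ 0.12562
portuguese: (16/80) × (6/16) × (15/16) × (1/16) = 0.00439453125
italian: (20/80) × (8/20) × (8/20) × (18/20) = 0.036
catalan: (11/80) × (9/11) × (8/11) × (4/11) ≈ 0.0297521
Highest score → spanish.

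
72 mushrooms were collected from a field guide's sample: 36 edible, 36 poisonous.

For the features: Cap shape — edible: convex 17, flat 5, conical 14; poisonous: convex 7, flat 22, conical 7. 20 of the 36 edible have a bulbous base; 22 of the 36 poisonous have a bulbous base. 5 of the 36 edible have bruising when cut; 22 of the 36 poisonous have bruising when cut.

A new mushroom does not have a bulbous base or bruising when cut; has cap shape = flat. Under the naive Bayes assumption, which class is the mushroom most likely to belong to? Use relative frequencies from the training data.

poisonous

edible: (36/72) × (5/36) × (16/36) × (31/36) ≈ 0.0265775
poisonous: (36/72) × (22/36) × (14/36) × (14/36) ≈ 0.0462106
Highest score → poisonous.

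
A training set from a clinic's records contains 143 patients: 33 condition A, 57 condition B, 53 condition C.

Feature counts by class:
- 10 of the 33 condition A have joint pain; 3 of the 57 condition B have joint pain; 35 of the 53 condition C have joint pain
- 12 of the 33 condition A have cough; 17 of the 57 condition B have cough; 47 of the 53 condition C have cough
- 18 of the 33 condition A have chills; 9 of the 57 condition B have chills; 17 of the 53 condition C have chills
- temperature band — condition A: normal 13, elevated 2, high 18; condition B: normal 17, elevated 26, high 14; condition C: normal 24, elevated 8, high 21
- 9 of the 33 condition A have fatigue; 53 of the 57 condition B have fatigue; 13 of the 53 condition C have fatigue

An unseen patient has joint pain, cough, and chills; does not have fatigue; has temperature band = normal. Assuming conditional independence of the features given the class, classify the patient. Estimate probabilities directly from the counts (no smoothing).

condition C

condition A: (33/143) × (10/33) × (12/33) × (18/33) × (13/33) × (24/33) ≈ 0.0039739
condition B: (57/143) × (3/57) × (17/57) × (9/57) × (17/57) × (4/57) ≈ 0.0000206769
condition C: (53/143) × (35/53) × (47/53) × (17/53) × (24/53) × (40/53) ≈ 0.0237929
Highest score → condition C.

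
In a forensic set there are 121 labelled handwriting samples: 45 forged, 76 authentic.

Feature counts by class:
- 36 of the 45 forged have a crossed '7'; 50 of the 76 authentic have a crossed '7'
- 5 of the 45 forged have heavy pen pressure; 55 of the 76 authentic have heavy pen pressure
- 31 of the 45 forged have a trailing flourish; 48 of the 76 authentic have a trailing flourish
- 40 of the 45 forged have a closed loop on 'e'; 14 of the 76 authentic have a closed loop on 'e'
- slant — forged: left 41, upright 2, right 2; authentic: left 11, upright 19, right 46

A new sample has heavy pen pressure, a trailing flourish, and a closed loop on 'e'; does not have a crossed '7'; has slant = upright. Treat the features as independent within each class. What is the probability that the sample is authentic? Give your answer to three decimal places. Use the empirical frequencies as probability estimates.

forged: (45/121) × (9/45) × (5/45) × (31/45) × (40/45) × (2/45) ≈ 0.00022492
authentic: (76/121) × (26/76) × (55/76) × (48/76) × (14/76) × (19/76) ≈ 0.00452292
P(authentic | x) = 0.00452292 / 0.00474784 ≈ 0.953

0.953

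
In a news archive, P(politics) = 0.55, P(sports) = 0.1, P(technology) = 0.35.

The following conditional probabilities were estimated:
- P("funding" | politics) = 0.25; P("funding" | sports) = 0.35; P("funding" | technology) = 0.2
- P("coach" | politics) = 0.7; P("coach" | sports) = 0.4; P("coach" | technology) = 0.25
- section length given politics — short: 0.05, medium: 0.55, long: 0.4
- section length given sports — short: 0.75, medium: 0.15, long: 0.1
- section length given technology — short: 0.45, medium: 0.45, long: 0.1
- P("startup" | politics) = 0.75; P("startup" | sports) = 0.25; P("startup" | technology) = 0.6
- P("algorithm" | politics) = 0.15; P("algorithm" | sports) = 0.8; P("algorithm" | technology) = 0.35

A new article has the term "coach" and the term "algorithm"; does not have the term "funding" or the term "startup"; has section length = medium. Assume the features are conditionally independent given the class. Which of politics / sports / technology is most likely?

politics

politics: 0.55 × (1−0.25) × 0.7 × 0.55 × (1−0.75) × 0.15 = 0.00595546875
sports: 0.1 × (1−0.35) × 0.4 × 0.15 × (1−0.25) × 0.8 = 0.00234
technology: 0.35 × (1−0.2) × 0.25 × 0.45 × (1−0.6) × 0.35 = 0.00441
Highest score → politics.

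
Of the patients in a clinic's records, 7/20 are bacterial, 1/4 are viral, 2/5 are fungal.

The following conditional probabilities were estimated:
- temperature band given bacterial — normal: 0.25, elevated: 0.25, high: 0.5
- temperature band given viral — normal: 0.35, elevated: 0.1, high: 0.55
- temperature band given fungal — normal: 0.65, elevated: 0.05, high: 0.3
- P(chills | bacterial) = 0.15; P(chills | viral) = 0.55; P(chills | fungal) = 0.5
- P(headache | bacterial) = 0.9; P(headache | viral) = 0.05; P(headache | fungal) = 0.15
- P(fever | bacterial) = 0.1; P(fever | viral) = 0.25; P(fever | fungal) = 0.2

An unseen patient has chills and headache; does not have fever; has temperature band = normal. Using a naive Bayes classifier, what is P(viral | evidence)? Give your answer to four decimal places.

0.0644

bacterial: 0.35 × 0.25 × 0.15 × 0.9 × (1−0.1) = 0.01063125
viral: 0.25 × 0.35 × 0.55 × 0.05 × (1−0.25) = 0.0018046875
fungal: 0.4 × 0.65 × 0.5 × 0.15 × (1−0.2) = 0.0156
P(viral | x) = 0.0018046875 / 0.0280359375 ≈ 0.0644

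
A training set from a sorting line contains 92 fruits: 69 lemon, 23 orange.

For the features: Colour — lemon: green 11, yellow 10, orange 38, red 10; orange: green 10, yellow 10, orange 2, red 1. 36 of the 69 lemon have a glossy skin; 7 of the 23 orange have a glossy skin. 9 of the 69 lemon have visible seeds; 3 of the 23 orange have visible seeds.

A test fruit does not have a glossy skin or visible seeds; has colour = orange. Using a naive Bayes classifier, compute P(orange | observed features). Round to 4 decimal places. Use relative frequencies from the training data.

0.0711

lemon: (69/92) × (38/69) × (33/69) × (60/69) ≈ 0.171776
orange: (23/92) × (2/23) × (16/23) × (20/23) ≈ 0.0131503
P(orange | x) = 0.0131503 / 0.1849263 ≈ 0.0711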